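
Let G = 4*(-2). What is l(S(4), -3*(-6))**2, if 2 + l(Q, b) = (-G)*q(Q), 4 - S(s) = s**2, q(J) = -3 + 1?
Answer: 324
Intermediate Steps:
q(J) = -2
G = -8
S(s) = 4 - s**2
l(Q, b) = -18 (l(Q, b) = -2 - 1*(-8)*(-2) = -2 + 8*(-2) = -2 - 16 = -18)
l(S(4), -3*(-6))**2 = (-18)**2 = 324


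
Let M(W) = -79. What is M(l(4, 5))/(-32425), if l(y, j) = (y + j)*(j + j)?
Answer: 79/32425 ≈ 0.0024364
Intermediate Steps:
l(y, j) = 2*j*(j + y) (l(y, j) = (j + y)*(2*j) = 2*j*(j + y))
M(l(4, 5))/(-32425) = -79/(-32425) = -79*(-1/32425) = 79/32425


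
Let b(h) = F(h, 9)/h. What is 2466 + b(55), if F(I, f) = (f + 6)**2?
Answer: 27171/11 ≈ 2470.1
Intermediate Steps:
F(I, f) = (6 + f)**2
b(h) = 225/h (b(h) = (6 + 9)**2/h = 15**2/h = 225/h)
2466 + b(55) = 2466 + 225/55 = 2466 + 225*(1/55) = 2466 + 45/11 = 27171/11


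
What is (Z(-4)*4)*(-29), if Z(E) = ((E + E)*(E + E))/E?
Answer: 1856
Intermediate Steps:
Z(E) = 4*E (Z(E) = ((2*E)*(2*E))/E = (4*E²)/E = 4*E)
(Z(-4)*4)*(-29) = ((4*(-4))*4)*(-29) = -16*4*(-29) = -64*(-29) = 1856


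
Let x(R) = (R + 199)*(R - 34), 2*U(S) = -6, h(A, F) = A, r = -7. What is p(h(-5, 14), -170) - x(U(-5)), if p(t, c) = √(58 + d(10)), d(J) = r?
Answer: 7252 + √51 ≈ 7259.1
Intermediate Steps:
d(J) = -7
U(S) = -3 (U(S) = (½)*(-6) = -3)
p(t, c) = √51 (p(t, c) = √(58 - 7) = √51)
x(R) = (-34 + R)*(199 + R) (x(R) = (199 + R)*(-34 + R) = (-34 + R)*(199 + R))
p(h(-5, 14), -170) - x(U(-5)) = √51 - (-6766 + (-3)² + 165*(-3)) = √51 - (-6766 + 9 - 495) = √51 - 1*(-7252) = √51 + 7252 = 7252 + √51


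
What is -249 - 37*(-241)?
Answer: 8668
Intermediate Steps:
-249 - 37*(-241) = -249 + 8917 = 8668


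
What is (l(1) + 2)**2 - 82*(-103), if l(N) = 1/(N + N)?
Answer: 33809/4 ≈ 8452.3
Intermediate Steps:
l(N) = 1/(2*N)
(l(1) + 2)**2 - 82*(-103) = ((1/2)/1 + 2)**2 - 82*(-103) = ((1/2)*1 + 2)**2 + 8446 = (1/2 + 2)**2 + 8446 = (5/2)**2 + 8446 = 25/4 + 8446 = 33809/4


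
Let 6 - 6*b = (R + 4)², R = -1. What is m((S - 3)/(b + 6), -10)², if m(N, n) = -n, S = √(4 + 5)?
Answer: 100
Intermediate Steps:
b = -½ (b = 1 - (-1 + 4)²/6 = 1 - ⅙*3² = 1 - ⅙*9 = 1 - 3/2 = -½ ≈ -0.50000)
S = 3 (S = √9 = 3)
m((S - 3)/(b + 6), -10)² = (-1*(-10))² = 10² = 100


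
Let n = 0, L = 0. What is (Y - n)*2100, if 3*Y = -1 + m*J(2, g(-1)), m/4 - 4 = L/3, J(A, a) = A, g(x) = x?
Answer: 21700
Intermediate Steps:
m = 16 (m = 16 + 4*(0/3) = 16 + 4*(0*(⅓)) = 16 + 4*0 = 16 + 0 = 16)
Y = 31/3 (Y = (-1 + 16*2)/3 = (-1 + 32)/3 = (⅓)*31 = 31/3 ≈ 10.333)
(Y - n)*2100 = (31/3 - 1*0)*2100 = (31/3 + 0)*2100 = (31/3)*2100 = 21700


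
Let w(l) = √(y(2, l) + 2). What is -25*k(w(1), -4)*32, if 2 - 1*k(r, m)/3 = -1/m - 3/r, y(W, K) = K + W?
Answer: -4200 - 1440*√5 ≈ -7419.9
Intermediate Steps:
w(l) = √(4 + l) (w(l) = √((l + 2) + 2) = √((2 + l) + 2) = √(4 + l))
k(r, m) = 6 + 3/m + 9/r (k(r, m) = 6 - 3*(-1/m - 3/r) = 6 + (3/m + 9/r) = 6 + 3/m + 9/r)
-25*k(w(1), -4)*32 = -25*(6 + 3/(-4) + 9/(√(4 + 1)))*32 = -25*(6 + 3*(-¼) + 9/(√5))*32 = -25*(6 - ¾ + 9*(√5/5))*32 = -25*(6 - ¾ + 9*√5/5)*32 = -25*(21/4 + 9*√5/5)*32 = (-525/4 - 45*√5)*32 = -4200 - 1440*√5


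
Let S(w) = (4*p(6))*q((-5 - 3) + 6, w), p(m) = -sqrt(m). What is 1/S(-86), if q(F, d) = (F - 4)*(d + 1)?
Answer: -sqrt(6)/12240 ≈ -0.00020012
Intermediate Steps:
q(F, d) = (1 + d)*(-4 + F) (q(F, d) = (-4 + F)*(1 + d) = (1 + d)*(-4 + F))
S(w) = -4*sqrt(6)*(-6 - 6*w) (S(w) = (4*(-sqrt(6)))*(-4 + ((-5 - 3) + 6) - 4*w + ((-5 - 3) + 6)*w) = (-4*sqrt(6))*(-4 + (-8 + 6) - 4*w + (-8 + 6)*w) = (-4*sqrt(6))*(-4 - 2 - 4*w - 2*w) = (-4*sqrt(6))*(-6 - 6*w) = -4*sqrt(6)*(-6 - 6*w))
1/S(-86) = 1/(24*sqrt(6)*(1 - 86)) = 1/(24*sqrt(6)*(-85)) = 1/(-2040*sqrt(6)) = -sqrt(6)/12240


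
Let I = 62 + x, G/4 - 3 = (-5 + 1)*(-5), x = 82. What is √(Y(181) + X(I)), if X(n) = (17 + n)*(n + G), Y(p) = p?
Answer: √38177 ≈ 195.39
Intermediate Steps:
G = 92 (G = 12 + 4*((-5 + 1)*(-5)) = 12 + 4*(-4*(-5)) = 12 + 4*20 = 12 + 80 = 92)
I = 144 (I = 62 + 82 = 144)
X(n) = (17 + n)*(92 + n) (X(n) = (17 + n)*(n + 92) = (17 + n)*(92 + n))
√(Y(181) + X(I)) = √(181 + (1564 + 144² + 109*144)) = √(181 + (1564 + 20736 + 15696)) = √(181 + 37996) = √38177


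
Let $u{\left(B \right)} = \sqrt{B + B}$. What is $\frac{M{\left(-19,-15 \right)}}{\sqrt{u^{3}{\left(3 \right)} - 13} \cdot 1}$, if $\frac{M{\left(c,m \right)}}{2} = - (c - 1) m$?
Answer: $- \frac{600}{\sqrt{-13 + 6 \sqrt{6}}} \approx -460.59$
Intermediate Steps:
$u{\left(B \right)} = \sqrt{2} \sqrt{B}$ ($u{\left(B \right)} = \sqrt{2 B} = \sqrt{2} \sqrt{B}$)
$M{\left(c,m \right)} = 2 m \left(1 - c\right)$ ($M{\left(c,m \right)} = 2 - (c - 1) m = 2 - (-1 + c) m = 2 \left(1 - c\right) m = 2 m \left(1 - c\right)$)
$\frac{M{\left(-19,-15 \right)}}{\sqrt{u^{3}{\left(3 \right)} - 13} \cdot 1} = \frac{2 \left(-15\right) \left(1 - -19\right)}{\sqrt{\left(\sqrt{2} \sqrt{3}\right)^{3} - 13} \cdot 1} = \frac{2 \left(-15\right) \left(1 + 19\right)}{\sqrt{\left(\sqrt{6}\right)^{3} - 13} \cdot 1} = \frac{2 \left(-15\right) 20}{\sqrt{6 \sqrt{6} - 13} \cdot 1} = - \frac{600}{\sqrt{-13 + 6 \sqrt{6}} \cdot 1} = - \frac{600}{\sqrt{-13 + 6 \sqrt{6}}}$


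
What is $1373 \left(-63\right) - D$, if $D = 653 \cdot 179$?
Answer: $-203386$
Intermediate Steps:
$D = 116887$
$1373 \left(-63\right) - D = 1373 \left(-63\right) - 116887 = -86499 - 116887 = -203386$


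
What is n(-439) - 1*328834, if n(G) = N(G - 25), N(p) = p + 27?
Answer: -329271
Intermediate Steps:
N(p) = 27 + p
n(G) = 2 + G (n(G) = 27 + (G - 25) = 27 + (-25 + G) = 2 + G)
n(-439) - 1*328834 = (2 - 439) - 1*328834 = -437 - 328834 = -329271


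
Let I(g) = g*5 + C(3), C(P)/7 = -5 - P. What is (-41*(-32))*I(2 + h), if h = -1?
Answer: -66912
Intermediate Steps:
C(P) = -35 - 7*P (C(P) = 7*(-5 - P) = -35 - 7*P)
I(g) = -56 + 5*g (I(g) = g*5 + (-35 - 7*3) = 5*g + (-35 - 21) = 5*g - 56 = -56 + 5*g)
(-41*(-32))*I(2 + h) = (-41*(-32))*(-56 + 5*(2 - 1)) = 1312*(-56 + 5*1) = 1312*(-56 + 5) = 1312*(-51) = -66912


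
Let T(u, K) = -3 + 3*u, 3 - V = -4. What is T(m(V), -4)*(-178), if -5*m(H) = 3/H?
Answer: 20292/35 ≈ 579.77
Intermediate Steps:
V = 7 (V = 3 - 1*(-4) = 3 + 4 = 7)
m(H) = -3/(5*H)
T(m(V), -4)*(-178) = (-3 + 3*(-3/5/7))*(-178) = (-3 + 3*(-3/5*1/7))*(-178) = (-3 + 3*(-3/35))*(-178) = (-3 - 9/35)*(-178) = -114/35*(-178) = 20292/35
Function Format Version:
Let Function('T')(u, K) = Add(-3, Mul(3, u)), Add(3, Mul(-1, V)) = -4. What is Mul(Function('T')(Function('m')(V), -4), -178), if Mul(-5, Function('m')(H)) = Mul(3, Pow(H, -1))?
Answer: Rational(20292, 35) ≈ 579.77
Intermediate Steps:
V = 7 (V = Add(3, Mul(-1, -4)) = Add(3, 4) = 7)
Function('m')(H) = Mul(Rational(-3, 5), Pow(H, -1)) (Function('m')(H) = Mul(Rational(-1, 5), Mul(3, Pow(H, -1))) = Mul(Rational(-3, 5), Pow(H, -1)))
Mul(Function('T')(Function('m')(V), -4), -178) = Mul(Add(-3, Mul(3, Mul(Rational(-3, 5), Pow(7, -1)))), -178) = Mul(Add(-3, Mul(3, Mul(Rational(-3, 5), Rational(1, 7)))), -178) = Mul(Add(-3, Mul(3, Rational(-3, 35))), -178) = Mul(Add(-3, Rational(-9, 35)), -178) = Mul(Rational(-114, 35), -178) = Rational(20292, 35)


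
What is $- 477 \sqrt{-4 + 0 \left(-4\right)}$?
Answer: $- 954 i \approx - 954.0 i$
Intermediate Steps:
$- 477 \sqrt{-4 + 0 \left(-4\right)} = - 477 \sqrt{-4 + 0} = - 477 \sqrt{-4} = - 477 \cdot 2 i = - 954 i$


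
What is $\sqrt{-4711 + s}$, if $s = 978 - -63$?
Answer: $i \sqrt{3670} \approx 60.581 i$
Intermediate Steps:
$s = 1041$ ($s = 978 + 63 = 1041$)
$\sqrt{-4711 + s} = \sqrt{-4711 + 1041} = \sqrt{-3670} = i \sqrt{3670}$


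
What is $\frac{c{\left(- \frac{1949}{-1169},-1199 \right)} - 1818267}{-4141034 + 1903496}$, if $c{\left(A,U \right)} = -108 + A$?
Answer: $\frac{1062839213}{1307840961} \approx 0.81267$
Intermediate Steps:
$\frac{c{\left(- \frac{1949}{-1169},-1199 \right)} - 1818267}{-4141034 + 1903496} = \frac{\left(-108 - \frac{1949}{-1169}\right) - 1818267}{-4141034 + 1903496} = \frac{\left(-108 - - \frac{1949}{1169}\right) - 1818267}{-2237538} = \left(\left(-108 + \frac{1949}{1169}\right) - 1818267\right) \left(- \frac{1}{2237538}\right) = \left(- \frac{124303}{1169} - 1818267\right) \left(- \frac{1}{2237538}\right) = \left(- \frac{2125678426}{1169}\right) \left(- \frac{1}{2237538}\right) = \frac{1062839213}{1307840961}$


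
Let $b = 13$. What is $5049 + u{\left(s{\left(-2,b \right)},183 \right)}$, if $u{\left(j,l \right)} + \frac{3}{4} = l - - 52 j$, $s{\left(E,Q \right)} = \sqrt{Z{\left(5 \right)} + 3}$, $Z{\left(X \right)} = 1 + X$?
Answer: $\frac{21549}{4} \approx 5387.3$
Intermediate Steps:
$s{\left(E,Q \right)} = 3$ ($s{\left(E,Q \right)} = \sqrt{\left(1 + 5\right) + 3} = \sqrt{6 + 3} = \sqrt{9} = 3$)
$u{\left(j,l \right)} = - \frac{3}{4} + l + 52 j$ ($u{\left(j,l \right)} = - \frac{3}{4} + \left(l - - 52 j\right) = - \frac{3}{4} + \left(l + 52 j\right) = - \frac{3}{4} + l + 52 j$)
$5049 + u{\left(s{\left(-2,b \right)},183 \right)} = 5049 + \left(- \frac{3}{4} + 183 + 52 \cdot 3\right) = 5049 + \left(- \frac{3}{4} + 183 + 156\right) = 5049 + \frac{1353}{4} = \frac{21549}{4}$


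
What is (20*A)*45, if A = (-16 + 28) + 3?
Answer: 13500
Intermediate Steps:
A = 15 (A = 12 + 3 = 15)
(20*A)*45 = (20*15)*45 = 300*45 = 13500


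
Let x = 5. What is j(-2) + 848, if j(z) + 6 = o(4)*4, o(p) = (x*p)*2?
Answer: 1002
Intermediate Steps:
o(p) = 10*p (o(p) = (5*p)*2 = 10*p)
j(z) = 154 (j(z) = -6 + (10*4)*4 = -6 + 40*4 = -6 + 160 = 154)
j(-2) + 848 = 154 + 848 = 1002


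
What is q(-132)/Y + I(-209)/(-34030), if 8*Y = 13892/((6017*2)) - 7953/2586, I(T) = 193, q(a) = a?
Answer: 60612687947/110264006 ≈ 549.71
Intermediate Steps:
Y = -9963615/41493232 (Y = (13892/((6017*2)) - 7953/2586)/8 = (13892/12034 - 7953*1/2586)/8 = (13892*(1/12034) - 2651/862)/8 = (6946/6017 - 2651/862)/8 = (⅛)*(-9963615/5186654) = -9963615/41493232 ≈ -0.24013)
q(-132)/Y + I(-209)/(-34030) = -132/(-9963615/41493232) + 193/(-34030) = -132*(-41493232/9963615) + 193*(-1/34030) = 1825702208/3321205 - 193/34030 = 60612687947/110264006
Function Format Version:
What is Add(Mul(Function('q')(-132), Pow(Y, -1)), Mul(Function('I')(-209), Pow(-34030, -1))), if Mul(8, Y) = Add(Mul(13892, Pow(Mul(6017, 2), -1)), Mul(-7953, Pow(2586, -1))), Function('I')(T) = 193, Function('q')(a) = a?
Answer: Rational(60612687947, 110264006) ≈ 549.71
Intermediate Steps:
Y = Rational(-9963615, 41493232) (Y = Mul(Rational(1, 8), Add(Mul(13892, Pow(Mul(6017, 2), -1)), Mul(-7953, Pow(2586, -1)))) = Mul(Rational(1, 8), Add(Mul(13892, Pow(12034, -1)), Mul(-7953, Rational(1, 2586)))) = Mul(Rational(1, 8), Add(Mul(13892, Rational(1, 12034)), Rational(-2651, 862))) = Mul(Rational(1, 8), Add(Rational(6946, 6017), Rational(-2651, 862))) = Mul(Rational(1, 8), Rational(-9963615, 5186654)) = Rational(-9963615, 41493232) ≈ -0.24013)
Add(Mul(Function('q')(-132), Pow(Y, -1)), Mul(Function('I')(-209), Pow(-34030, -1))) = Add(Mul(-132, Pow(Rational(-9963615, 41493232), -1)), Mul(193, Pow(-34030, -1))) = Add(Mul(-132, Rational(-41493232, 9963615)), Mul(193, Rational(-1, 34030))) = Add(Rational(1825702208, 3321205), Rational(-193, 34030)) = Rational(60612687947, 110264006)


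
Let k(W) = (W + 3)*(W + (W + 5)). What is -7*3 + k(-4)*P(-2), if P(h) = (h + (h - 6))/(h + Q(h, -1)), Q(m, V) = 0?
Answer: -6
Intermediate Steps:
P(h) = (-6 + 2*h)/h (P(h) = (h + (h - 6))/(h + 0) = (h + (-6 + h))/h = (-6 + 2*h)/h)
k(W) = (3 + W)*(5 + 2*W) (k(W) = (3 + W)*(W + (5 + W)) = (3 + W)*(5 + 2*W))
-7*3 + k(-4)*P(-2) = -7*3 + (15 + 2*(-4)**2 + 11*(-4))*(2 - 6/(-2)) = -21 + (15 + 2*16 - 44)*(2 - 6*(-1/2)) = -21 + (15 + 32 - 44)*(2 + 3) = -21 + 3*5 = -21 + 15 = -6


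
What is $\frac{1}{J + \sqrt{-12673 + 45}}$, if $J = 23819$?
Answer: $\frac{23819}{567357389} - \frac{2 i \sqrt{3157}}{567357389} \approx 4.1982 \cdot 10^{-5} - 1.9807 \cdot 10^{-7} i$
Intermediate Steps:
$\frac{1}{J + \sqrt{-12673 + 45}} = \frac{1}{23819 + \sqrt{-12673 + 45}} = \frac{1}{23819 + \sqrt{-12628}} = \frac{1}{23819 + 2 i \sqrt{3157}}$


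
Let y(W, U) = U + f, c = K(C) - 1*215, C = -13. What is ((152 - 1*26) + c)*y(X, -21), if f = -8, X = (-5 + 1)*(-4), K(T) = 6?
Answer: 2407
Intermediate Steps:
X = 16 (X = -4*(-4) = 16)
c = -209 (c = 6 - 1*215 = 6 - 215 = -209)
y(W, U) = -8 + U (y(W, U) = U - 8 = -8 + U)
((152 - 1*26) + c)*y(X, -21) = ((152 - 1*26) - 209)*(-8 - 21) = ((152 - 26) - 209)*(-29) = (126 - 209)*(-29) = -83*(-29) = 2407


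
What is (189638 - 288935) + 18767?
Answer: -80530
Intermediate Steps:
(189638 - 288935) + 18767 = -99297 + 18767 = -80530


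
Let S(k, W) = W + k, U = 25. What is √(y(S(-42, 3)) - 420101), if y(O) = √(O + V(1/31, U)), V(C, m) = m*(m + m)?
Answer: √(-420101 + √1211) ≈ 648.13*I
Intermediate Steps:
V(C, m) = 2*m² (V(C, m) = m*(2*m) = 2*m²)
y(O) = √(1250 + O) (y(O) = √(O + 2*25²) = √(O + 2*625) = √(O + 1250) = √(1250 + O))
√(y(S(-42, 3)) - 420101) = √(√(1250 + (3 - 42)) - 420101) = √(√(1250 - 39) - 420101) = √(√1211 - 420101) = √(-420101 + √1211)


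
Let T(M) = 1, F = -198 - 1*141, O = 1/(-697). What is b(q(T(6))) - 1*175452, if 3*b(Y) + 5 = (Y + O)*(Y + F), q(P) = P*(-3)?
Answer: -366158153/2091 ≈ -1.7511e+5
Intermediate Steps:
O = -1/697 ≈ -0.0014347
F = -339 (F = -198 - 141 = -339)
q(P) = -3*P
b(Y) = -5/3 + (-339 + Y)*(-1/697 + Y)/3 (b(Y) = -5/3 + ((Y - 1/697)*(Y - 339))/3 = -5/3 + ((-1/697 + Y)*(-339 + Y))/3 = -5/3 + ((-339 + Y)*(-1/697 + Y))/3 = -5/3 + (-339 + Y)*(-1/697 + Y)/3)
b(q(T(6))) - 1*175452 = (-3146/2091 - (-236284)/697 + (-3*1)**2/3) - 1*175452 = (-3146/2091 - 236284/2091*(-3) + (1/3)*(-3)**2) - 175452 = (-3146/2091 + 236284/697 + (1/3)*9) - 175452 = (-3146/2091 + 236284/697 + 3) - 175452 = 711979/2091 - 175452 = -366158153/2091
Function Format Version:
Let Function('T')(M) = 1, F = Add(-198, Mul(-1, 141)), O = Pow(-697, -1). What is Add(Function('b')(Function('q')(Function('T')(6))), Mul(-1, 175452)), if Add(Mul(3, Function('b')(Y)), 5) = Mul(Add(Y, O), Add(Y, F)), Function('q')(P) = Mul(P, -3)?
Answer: Rational(-366158153, 2091) ≈ -1.7511e+5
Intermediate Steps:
O = Rational(-1, 697) ≈ -0.0014347
F = -339 (F = Add(-198, -141) = -339)
Function('q')(P) = Mul(-3, P)
Function('b')(Y) = Add(Rational(-5, 3), Mul(Rational(1, 3), Add(-339, Y), Add(Rational(-1, 697), Y))) (Function('b')(Y) = Add(Rational(-5, 3), Mul(Rational(1, 3), Mul(Add(Y, Rational(-1, 697)), Add(Y, -339)))) = Add(Rational(-5, 3), Mul(Rational(1, 3), Mul(Add(Rational(-1, 697), Y), Add(-339, Y)))) = Add(Rational(-5, 3), Mul(Rational(1, 3), Mul(Add(-339, Y), Add(Rational(-1, 697), Y)))) = Add(Rational(-5, 3), Mul(Rational(1, 3), Add(-339, Y), Add(Rational(-1, 697), Y))))
Add(Function('b')(Function('q')(Function('T')(6))), Mul(-1, 175452)) = Add(Add(Rational(-3146, 2091), Mul(Rational(-236284, 2091), Mul(-3, 1)), Mul(Rational(1, 3), Pow(Mul(-3, 1), 2))), Mul(-1, 175452)) = Add(Add(Rational(-3146, 2091), Mul(Rational(-236284, 2091), -3), Mul(Rational(1, 3), Pow(-3, 2))), -175452) = Add(Add(Rational(-3146, 2091), Rational(236284, 697), Mul(Rational(1, 3), 9)), -175452) = Add(Add(Rational(-3146, 2091), Rational(236284, 697), 3), -175452) = Add(Rational(711979, 2091), -175452) = Rational(-366158153, 2091)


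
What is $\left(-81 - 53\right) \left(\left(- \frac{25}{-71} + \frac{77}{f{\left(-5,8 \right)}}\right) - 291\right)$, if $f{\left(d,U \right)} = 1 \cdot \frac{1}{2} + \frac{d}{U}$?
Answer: $\frac{8625848}{71} \approx 1.2149 \cdot 10^{5}$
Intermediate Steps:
$f{\left(d,U \right)} = \frac{1}{2} + \frac{d}{U}$ ($f{\left(d,U \right)} = 1 \cdot \frac{1}{2} + \frac{d}{U} = \frac{1}{2} + \frac{d}{U}$)
$\left(-81 - 53\right) \left(\left(- \frac{25}{-71} + \frac{77}{f{\left(-5,8 \right)}}\right) - 291\right) = \left(-81 - 53\right) \left(\left(- \frac{25}{-71} + \frac{77}{\frac{1}{8} \left(-5 + \frac{1}{2} \cdot 8\right)}\right) - 291\right) = \left(-81 - 53\right) \left(\left(\left(-25\right) \left(- \frac{1}{71}\right) + \frac{77}{\frac{1}{8} \left(-5 + 4\right)}\right) - 291\right) = - 134 \left(\left(\frac{25}{71} + \frac{77}{\frac{1}{8} \left(-1\right)}\right) - 291\right) = - 134 \left(\left(\frac{25}{71} + \frac{77}{- \frac{1}{8}}\right) - 291\right) = - 134 \left(\left(\frac{25}{71} + 77 \left(-8\right)\right) - 291\right) = - 134 \left(\left(\frac{25}{71} - 616\right) - 291\right) = - 134 \left(- \frac{43711}{71} - 291\right) = \left(-134\right) \left(- \frac{64372}{71}\right) = \frac{8625848}{71}$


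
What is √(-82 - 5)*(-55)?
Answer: -55*I*√87 ≈ -513.01*I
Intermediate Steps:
√(-82 - 5)*(-55) = √(-87)*(-55) = (I*√87)*(-55) = -55*I*√87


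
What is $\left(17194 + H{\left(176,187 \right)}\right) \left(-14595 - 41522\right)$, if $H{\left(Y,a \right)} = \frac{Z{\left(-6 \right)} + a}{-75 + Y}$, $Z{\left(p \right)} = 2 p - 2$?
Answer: $- \frac{97462153739}{101} \approx -9.6497 \cdot 10^{8}$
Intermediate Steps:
$Z{\left(p \right)} = -2 + 2 p$
$H{\left(Y,a \right)} = \frac{-14 + a}{-75 + Y}$ ($H{\left(Y,a \right)} = \frac{\left(-2 + 2 \left(-6\right)\right) + a}{-75 + Y} = \frac{\left(-2 - 12\right) + a}{-75 + Y} = \frac{-14 + a}{-75 + Y}$)
$\left(17194 + H{\left(176,187 \right)}\right) \left(-14595 - 41522\right) = \left(17194 + \frac{-14 + 187}{-75 + 176}\right) \left(-14595 - 41522\right) = \left(17194 + \frac{1}{101} \cdot 173\right) \left(-56117\right) = \left(17194 + \frac{173}{101}\right) \left(-56117\right) = \frac{1736767}{101} \left(-56117\right) = - \frac{97462153739}{101}$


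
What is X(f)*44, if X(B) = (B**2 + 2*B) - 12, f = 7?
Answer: 2244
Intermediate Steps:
X(B) = -12 + B**2 + 2*B
X(f)*44 = (-12 + 7**2 + 2*7)*44 = (-12 + 49 + 14)*44 = 51*44 = 2244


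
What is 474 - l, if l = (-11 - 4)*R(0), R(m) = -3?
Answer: 429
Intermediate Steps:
l = 45 (l = (-11 - 4)*(-3) = -15*(-3) = 45)
474 - l = 474 - 1*45 = 474 - 45 = 429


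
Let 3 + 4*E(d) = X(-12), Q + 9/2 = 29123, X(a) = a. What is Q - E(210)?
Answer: 116489/4 ≈ 29122.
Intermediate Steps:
Q = 58237/2 (Q = -9/2 + 29123 = 58237/2 ≈ 29119.)
E(d) = -15/4 (E(d) = -3/4 + (1/4)*(-12) = -3/4 - 3 = -15/4)
Q - E(210) = 58237/2 - 1*(-15/4) = 58237/2 + 15/4 = 116489/4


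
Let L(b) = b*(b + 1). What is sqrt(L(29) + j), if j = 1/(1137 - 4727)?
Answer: sqrt(11212643410)/3590 ≈ 29.496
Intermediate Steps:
L(b) = b*(1 + b)
j = -1/3590 (j = 1/(-3590) = -1/3590 ≈ -0.00027855)
sqrt(L(29) + j) = sqrt(29*(1 + 29) - 1/3590) = sqrt(29*30 - 1/3590) = sqrt(870 - 1/3590) = sqrt(3123299/3590) = sqrt(11212643410)/3590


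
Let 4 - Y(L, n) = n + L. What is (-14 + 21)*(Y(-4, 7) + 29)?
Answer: 210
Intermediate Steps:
Y(L, n) = 4 - L - n (Y(L, n) = 4 - (n + L) = 4 - (L + n) = 4 + (-L - n) = 4 - L - n)
(-14 + 21)*(Y(-4, 7) + 29) = (-14 + 21)*((4 - 1*(-4) - 1*7) + 29) = 7*((4 + 4 - 7) + 29) = 7*(1 + 29) = 7*30 = 210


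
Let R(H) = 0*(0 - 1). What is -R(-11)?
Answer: 0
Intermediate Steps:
R(H) = 0 (R(H) = 0*(-1) = 0)
-R(-11) = -1*0 = 0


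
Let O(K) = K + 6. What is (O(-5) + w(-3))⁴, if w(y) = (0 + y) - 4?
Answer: 1296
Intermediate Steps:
w(y) = -4 + y (w(y) = y - 4 = -4 + y)
O(K) = 6 + K
(O(-5) + w(-3))⁴ = ((6 - 5) + (-4 - 3))⁴ = (1 - 7)⁴ = (-6)⁴ = 1296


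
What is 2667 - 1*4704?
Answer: -2037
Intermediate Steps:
2667 - 1*4704 = 2667 - 4704 = -2037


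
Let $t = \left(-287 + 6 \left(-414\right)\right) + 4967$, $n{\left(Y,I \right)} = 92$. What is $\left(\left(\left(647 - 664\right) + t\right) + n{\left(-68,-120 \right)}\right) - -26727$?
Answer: $28998$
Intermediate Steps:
$t = 2196$ ($t = \left(-287 - 2484\right) + 4967 = -2771 + 4967 = 2196$)
$\left(\left(\left(647 - 664\right) + t\right) + n{\left(-68,-120 \right)}\right) - -26727 = \left(\left(\left(647 - 664\right) + 2196\right) + 92\right) - -26727 = \left(\left(\left(647 - 664\right) + 2196\right) + 92\right) + 26727 = \left(\left(-17 + 2196\right) + 92\right) + 26727 = \left(2179 + 92\right) + 26727 = 2271 + 26727 = 28998$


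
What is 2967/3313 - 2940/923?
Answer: -7001679/3057899 ≈ -2.2897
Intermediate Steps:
2967/3313 - 2940/923 = -7001679/3057899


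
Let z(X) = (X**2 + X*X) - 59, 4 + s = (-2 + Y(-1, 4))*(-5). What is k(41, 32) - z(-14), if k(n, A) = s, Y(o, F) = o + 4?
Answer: -342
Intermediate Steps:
Y(o, F) = 4 + o
s = -9 (s = -4 + (-2 + (4 - 1))*(-5) = -4 + (-2 + 3)*(-5) = -4 + 1*(-5) = -4 - 5 = -9)
k(n, A) = -9
z(X) = -59 + 2*X**2 (z(X) = (X**2 + X**2) - 59 = 2*X**2 - 59 = -59 + 2*X**2)
k(41, 32) - z(-14) = -9 - (-59 + 2*(-14)**2) = -9 - (-59 + 2*196) = -9 - (-59 + 392) = -9 - 1*333 = -9 - 333 = -342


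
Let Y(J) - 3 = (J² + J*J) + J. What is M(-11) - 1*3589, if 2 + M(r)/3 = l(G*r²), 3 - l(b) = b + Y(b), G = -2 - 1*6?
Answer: -5619931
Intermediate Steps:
G = -8 (G = -2 - 6 = -8)
Y(J) = 3 + J + 2*J² (Y(J) = 3 + ((J² + J*J) + J) = 3 + ((J² + J²) + J) = 3 + (2*J² + J) = 3 + (J + 2*J²) = 3 + J + 2*J²)
l(b) = -2*b - 2*b² (l(b) = 3 - (b + (3 + b + 2*b²)) = 3 - (3 + 2*b + 2*b²) = 3 + (-3 - 2*b - 2*b²) = -2*b - 2*b²)
M(r) = -6 - 48*r²*(-1 + 8*r²) (M(r) = -6 + 3*(2*(-8*r²)*(-1 - (-8)*r²)) = -6 + 3*(2*(-8*r²)*(-1 + 8*r²)) = -6 + 3*(-16*r²*(-1 + 8*r²)) = -6 - 48*r²*(-1 + 8*r²))
M(-11) - 1*3589 = (-6 - 384*(-11)⁴ + 48*(-11)²) - 1*3589 = (-6 - 384*14641 + 48*121) - 3589 = (-6 - 5622144 + 5808) - 3589 = -5616342 - 3589 = -5619931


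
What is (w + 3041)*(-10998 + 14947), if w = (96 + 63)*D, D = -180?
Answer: -101011471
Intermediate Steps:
w = -28620 (w = (96 + 63)*(-180) = 159*(-180) = -28620)
(w + 3041)*(-10998 + 14947) = (-28620 + 3041)*(-10998 + 14947) = -25579*3949 = -101011471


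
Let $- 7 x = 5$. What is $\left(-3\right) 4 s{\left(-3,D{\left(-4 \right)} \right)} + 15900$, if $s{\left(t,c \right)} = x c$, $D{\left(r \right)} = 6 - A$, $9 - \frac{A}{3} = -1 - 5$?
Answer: $\frac{108960}{7} \approx 15566.0$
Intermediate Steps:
$x = - \frac{5}{7}$ ($x = \left(- \frac{1}{7}\right) 5 = - \frac{5}{7} \approx -0.71429$)
$A = 45$ ($A = 27 - 3 \left(-1 - 5\right) = 27 - -18 = 27 + 18 = 45$)
$D{\left(r \right)} = -39$ ($D{\left(r \right)} = 6 - 45 = -39$)
$s{\left(t,c \right)} = - \frac{5 c}{7}$
$\left(-3\right) 4 s{\left(-3,D{\left(-4 \right)} \right)} + 15900 = \left(-3\right) 4 \left(\left(- \frac{5}{7}\right) \left(-39\right)\right) + 15900 = \left(-12\right) \frac{195}{7} + 15900 = - \frac{2340}{7} + 15900 = \frac{108960}{7}$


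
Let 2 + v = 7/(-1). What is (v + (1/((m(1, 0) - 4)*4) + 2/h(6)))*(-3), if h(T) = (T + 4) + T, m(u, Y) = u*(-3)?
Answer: 1497/56 ≈ 26.732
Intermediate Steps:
m(u, Y) = -3*u
h(T) = 4 + 2*T (h(T) = (4 + T) + T = 4 + 2*T)
v = -9 (v = -2 + 7/(-1) = -2 + 7*(-1) = -2 - 7 = -9)
(v + (1/((m(1, 0) - 4)*4) + 2/h(6)))*(-3) = (-9 + (1/(-3*1 - 4*4) + 2/(4 + 2*6)))*(-3) = (-9 + ((¼)/(-3 - 4) + 2/(4 + 12)))*(-3) = (-9 + ((¼)/(-7) + 2/16))*(-3) = (-9 + (-⅐*¼ + 2*(1/16)))*(-3) = (-9 + (-1/28 + ⅛))*(-3) = (-9 + 5/56)*(-3) = -499/56*(-3) = 1497/56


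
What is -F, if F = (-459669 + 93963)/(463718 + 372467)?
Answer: 365706/836185 ≈ 0.43735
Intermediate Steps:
F = -365706/836185 ≈ -0.43735
-F = -1*(-365706/836185) = 365706/836185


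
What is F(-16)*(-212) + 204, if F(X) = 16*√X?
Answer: 204 - 13568*I ≈ 204.0 - 13568.0*I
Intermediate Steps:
F(-16)*(-212) + 204 = (16*√(-16))*(-212) + 204 = (16*(4*I))*(-212) + 204 = (64*I)*(-212) + 204 = -13568*I + 204 = 204 - 13568*I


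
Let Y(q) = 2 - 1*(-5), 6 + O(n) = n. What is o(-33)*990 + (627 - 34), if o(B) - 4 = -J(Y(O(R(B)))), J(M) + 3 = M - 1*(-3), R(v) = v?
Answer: -2377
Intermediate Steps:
O(n) = -6 + n
Y(q) = 7 (Y(q) = 2 + 5 = 7)
J(M) = M (J(M) = -3 + (M - 1*(-3)) = -3 + (M + 3) = -3 + (3 + M) = M)
o(B) = -3 (o(B) = 4 - 1*7 = 4 - 7 = -3)
o(-33)*990 + (627 - 34) = -3*990 + (627 - 34) = -2970 + 593 = -2377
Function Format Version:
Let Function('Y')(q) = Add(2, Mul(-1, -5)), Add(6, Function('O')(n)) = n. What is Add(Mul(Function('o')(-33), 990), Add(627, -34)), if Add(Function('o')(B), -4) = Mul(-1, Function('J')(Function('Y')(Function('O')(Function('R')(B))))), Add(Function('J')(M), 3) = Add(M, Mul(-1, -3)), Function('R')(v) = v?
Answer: -2377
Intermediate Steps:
Function('O')(n) = Add(-6, n)
Function('Y')(q) = 7 (Function('Y')(q) = Add(2, 5) = 7)
Function('J')(M) = M (Function('J')(M) = Add(-3, Add(M, Mul(-1, -3))) = Add(-3, Add(M, 3)) = Add(-3, Add(3, M)) = M)
Function('o')(B) = -3 (Function('o')(B) = Add(4, Mul(-1, 7)) = Add(4, -7) = -3)
Add(Mul(Function('o')(-33), 990), Add(627, -34)) = Add(Mul(-3, 990), Add(627, -34)) = Add(-2970, 593) = -2377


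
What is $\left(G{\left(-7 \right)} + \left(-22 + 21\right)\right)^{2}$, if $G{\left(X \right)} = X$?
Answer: $64$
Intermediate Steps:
$\left(G{\left(-7 \right)} + \left(-22 + 21\right)\right)^{2} = \left(-7 + \left(-22 + 21\right)\right)^{2} = \left(-7 - 1\right)^{2} = \left(-8\right)^{2} = 64$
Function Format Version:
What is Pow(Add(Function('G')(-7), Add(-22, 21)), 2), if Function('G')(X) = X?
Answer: 64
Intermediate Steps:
Pow(Add(Function('G')(-7), Add(-22, 21)), 2) = Pow(Add(-7, Add(-22, 21)), 2) = Pow(Add(-7, -1), 2) = Pow(-8, 2) = 64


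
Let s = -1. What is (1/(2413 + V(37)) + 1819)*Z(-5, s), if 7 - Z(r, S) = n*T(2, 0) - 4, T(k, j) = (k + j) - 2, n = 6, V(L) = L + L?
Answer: 49762394/2487 ≈ 20009.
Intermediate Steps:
V(L) = 2*L
T(k, j) = -2 + j + k (T(k, j) = (j + k) - 2 = -2 + j + k)
Z(r, S) = 11 (Z(r, S) = 7 - (6*(-2 + 0 + 2) - 4) = 7 - (6*0 - 4) = 7 - (0 - 4) = 7 - 1*(-4) = 7 + 4 = 11)
(1/(2413 + V(37)) + 1819)*Z(-5, s) = (1/(2413 + 2*37) + 1819)*11 = (1/(2413 + 74) + 1819)*11 = (1/2487 + 1819)*11 = (4523854/2487)*11 = 49762394/2487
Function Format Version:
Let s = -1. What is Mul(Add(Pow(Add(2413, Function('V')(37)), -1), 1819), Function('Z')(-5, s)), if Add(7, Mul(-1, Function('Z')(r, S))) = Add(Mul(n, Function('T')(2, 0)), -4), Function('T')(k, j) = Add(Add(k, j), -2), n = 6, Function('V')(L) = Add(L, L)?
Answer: Rational(49762394, 2487) ≈ 20009.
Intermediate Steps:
Function('V')(L) = Mul(2, L)
Function('T')(k, j) = Add(-2, j, k) (Function('T')(k, j) = Add(Add(j, k), -2) = Add(-2, j, k))
Function('Z')(r, S) = 11 (Function('Z')(r, S) = Add(7, Mul(-1, Add(Mul(6, Add(-2, 0, 2)), -4))) = Add(7, Mul(-1, Add(Mul(6, 0), -4))) = Add(7, Mul(-1, Add(0, -4))) = Add(7, Mul(-1, -4)) = Add(7, 4) = 11)
Mul(Add(Pow(Add(2413, Function('V')(37)), -1), 1819), Function('Z')(-5, s)) = Mul(Add(Pow(Add(2413, Mul(2, 37)), -1), 1819), 11) = Mul(Add(Pow(Add(2413, 74), -1), 1819), 11) = Mul(Add(Pow(2487, -1), 1819), 11) = Mul(Add(Rational(1, 2487), 1819), 11) = Mul(Rational(4523854, 2487), 11) = Rational(49762394, 2487)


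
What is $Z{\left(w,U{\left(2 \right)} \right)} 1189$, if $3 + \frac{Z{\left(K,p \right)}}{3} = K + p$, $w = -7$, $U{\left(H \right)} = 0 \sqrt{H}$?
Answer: $-35670$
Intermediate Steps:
$U{\left(H \right)} = 0$
$Z{\left(K,p \right)} = -9 + 3 K + 3 p$ ($Z{\left(K,p \right)} = -9 + 3 \left(K + p\right) = -9 + \left(3 K + 3 p\right) = -9 + 3 K + 3 p$)
$Z{\left(w,U{\left(2 \right)} \right)} 1189 = \left(-9 + 3 \left(-7\right) + 3 \cdot 0\right) 1189 = \left(-9 - 21 + 0\right) 1189 = \left(-30\right) 1189 = -35670$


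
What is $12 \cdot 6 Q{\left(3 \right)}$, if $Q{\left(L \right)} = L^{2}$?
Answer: $648$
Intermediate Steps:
$12 \cdot 6 Q{\left(3 \right)} = 12 \cdot 6 \cdot 3^{2} = 72 \cdot 9 = 648$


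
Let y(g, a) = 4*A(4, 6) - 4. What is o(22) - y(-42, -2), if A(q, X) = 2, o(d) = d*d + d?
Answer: 502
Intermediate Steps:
o(d) = d + d² (o(d) = d² + d = d + d²)
y(g, a) = 4 (y(g, a) = 4*2 - 4 = 8 - 4 = 4)
o(22) - y(-42, -2) = 22*(1 + 22) - 1*4 = 22*23 - 4 = 506 - 4 = 502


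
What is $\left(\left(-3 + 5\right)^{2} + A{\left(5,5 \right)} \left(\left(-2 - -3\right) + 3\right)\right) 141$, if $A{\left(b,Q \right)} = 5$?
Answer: $3384$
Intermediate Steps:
$\left(\left(-3 + 5\right)^{2} + A{\left(5,5 \right)} \left(\left(-2 - -3\right) + 3\right)\right) 141 = \left(\left(-3 + 5\right)^{2} + 5 \left(\left(-2 - -3\right) + 3\right)\right) 141 = \left(2^{2} + 5 \left(\left(-2 + 3\right) + 3\right)\right) 141 = \left(4 + 5 \left(1 + 3\right)\right) 141 = \left(4 + 5 \cdot 4\right) 141 = \left(4 + 20\right) 141 = 24 \cdot 141 = 3384$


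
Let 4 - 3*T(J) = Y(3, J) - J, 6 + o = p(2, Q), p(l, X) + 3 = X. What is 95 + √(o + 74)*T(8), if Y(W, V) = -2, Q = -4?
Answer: 95 + 14*√61/3 ≈ 131.45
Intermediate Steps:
p(l, X) = -3 + X
o = -13 (o = -6 + (-3 - 4) = -6 - 7 = -13)
T(J) = 2 + J/3 (T(J) = 4/3 - (-2 - J)/3 = 4/3 + (⅔ + J/3) = 2 + J/3)
95 + √(o + 74)*T(8) = 95 + √(-13 + 74)*(2 + (⅓)*8) = 95 + √61*(2 + 8/3) = 95 + √61*(14/3) = 95 + 14*√61/3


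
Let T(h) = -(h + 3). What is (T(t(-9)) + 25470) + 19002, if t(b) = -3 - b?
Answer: 44463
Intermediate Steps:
T(h) = -3 - h (T(h) = -(3 + h) = -3 - h)
(T(t(-9)) + 25470) + 19002 = ((-3 - (-3 - 1*(-9))) + 25470) + 19002 = ((-3 - (-3 + 9)) + 25470) + 19002 = ((-3 - 1*6) + 25470) + 19002 = ((-3 - 6) + 25470) + 19002 = (-9 + 25470) + 19002 = 25461 + 19002 = 44463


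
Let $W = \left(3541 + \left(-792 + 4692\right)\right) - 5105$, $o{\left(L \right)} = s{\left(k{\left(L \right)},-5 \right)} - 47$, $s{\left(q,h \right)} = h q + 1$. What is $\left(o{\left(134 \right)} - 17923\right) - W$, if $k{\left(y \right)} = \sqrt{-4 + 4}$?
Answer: $-20305$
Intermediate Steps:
$k{\left(y \right)} = 0$ ($k{\left(y \right)} = \sqrt{0} = 0$)
$s{\left(q,h \right)} = 1 + h q$
$o{\left(L \right)} = -46$ ($o{\left(L \right)} = \left(1 - 0\right) - 47 = \left(1 + 0\right) - 47 = 1 - 47 = -46$)
$W = 2336$ ($W = \left(3541 + 3900\right) - 5105 = 7441 - 5105 = 2336$)
$\left(o{\left(134 \right)} - 17923\right) - W = \left(-46 - 17923\right) - 2336 = -17969 - 2336 = -20305$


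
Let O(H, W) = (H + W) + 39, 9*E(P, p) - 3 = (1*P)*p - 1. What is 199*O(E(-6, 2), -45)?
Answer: -12736/9 ≈ -1415.1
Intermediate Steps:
E(P, p) = 2/9 + P*p/9 (E(P, p) = 1/3 + ((1*P)*p - 1)/9 = 1/3 + (P*p - 1)/9 = 1/3 + (-1 + P*p)/9 = 1/3 + (-1/9 + P*p/9) = 2/9 + P*p/9)
O(H, W) = 39 + H + W
199*O(E(-6, 2), -45) = 199*(39 + (2/9 + (1/9)*(-6)*2) - 45) = 199*(39 + (2/9 - 4/3) - 45) = 199*(39 - 10/9 - 45) = 199*(-64/9) = -12736/9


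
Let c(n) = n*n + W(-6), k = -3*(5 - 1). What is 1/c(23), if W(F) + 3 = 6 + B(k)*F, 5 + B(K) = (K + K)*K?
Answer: -1/1166 ≈ -0.00085763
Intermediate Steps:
k = -12 (k = -3*4 = -12)
B(K) = -5 + 2*K² (B(K) = -5 + (K + K)*K = -5 + (2*K)*K = -5 + 2*K²)
W(F) = 3 + 283*F (W(F) = -3 + (6 + (-5 + 2*(-12)²)*F) = -3 + (6 + (-5 + 2*144)*F) = -3 + (6 + (-5 + 288)*F) = -3 + (6 + 283*F) = 3 + 283*F)
c(n) = -1695 + n² (c(n) = n*n + (3 + 283*(-6)) = n² + (3 - 1698) = n² - 1695 = -1695 + n²)
1/c(23) = 1/(-1695 + 23²) = 1/(-1695 + 529) = 1/(-1166) = -1/1166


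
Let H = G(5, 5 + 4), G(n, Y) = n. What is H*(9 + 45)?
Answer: 270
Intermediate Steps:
H = 5
H*(9 + 45) = 5*(9 + 45) = 5*54 = 270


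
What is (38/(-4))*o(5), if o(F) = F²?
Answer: -475/2 ≈ -237.50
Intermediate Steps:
(38/(-4))*o(5) = (38/(-4))*5² = (38*(-¼))*25 = -19/2*25 = -475/2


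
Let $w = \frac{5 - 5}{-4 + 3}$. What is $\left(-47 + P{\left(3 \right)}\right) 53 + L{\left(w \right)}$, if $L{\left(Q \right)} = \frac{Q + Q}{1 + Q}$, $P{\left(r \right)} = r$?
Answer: $-2332$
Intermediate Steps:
$w = 0$ ($w = \frac{0}{-1} = 0 \left(-1\right) = 0$)
$L{\left(Q \right)} = \frac{2 Q}{1 + Q}$
$\left(-47 + P{\left(3 \right)}\right) 53 + L{\left(w \right)} = \left(-47 + 3\right) 53 + 2 \cdot 0 \frac{1}{1 + 0} = \left(-44\right) 53 + 2 \cdot 0 \cdot 1^{-1} = -2332 + 2 \cdot 0 \cdot 1 = -2332 + 0 = -2332$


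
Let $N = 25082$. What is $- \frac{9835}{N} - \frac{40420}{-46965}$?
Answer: $\frac{110382733}{235595226} \approx 0.46853$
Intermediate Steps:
$- \frac{9835}{N} - \frac{40420}{-46965} = - \frac{9835}{25082} - \frac{40420}{-46965} = \left(-9835\right) \frac{1}{25082} - - \frac{8084}{9393} = - \frac{9835}{25082} + \frac{8084}{9393} = \frac{110382733}{235595226}$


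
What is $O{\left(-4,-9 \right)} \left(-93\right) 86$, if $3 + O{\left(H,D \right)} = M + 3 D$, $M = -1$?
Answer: $247938$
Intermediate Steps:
$O{\left(H,D \right)} = -4 + 3 D$ ($O{\left(H,D \right)} = -3 + \left(-1 + 3 D\right) = -4 + 3 D$)
$O{\left(-4,-9 \right)} \left(-93\right) 86 = \left(-4 + 3 \left(-9\right)\right) \left(-93\right) 86 = \left(-4 - 27\right) \left(-93\right) 86 = \left(-31\right) \left(-93\right) 86 = 2883 \cdot 86 = 247938$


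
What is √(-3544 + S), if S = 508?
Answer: 2*I*√759 ≈ 55.1*I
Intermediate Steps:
√(-3544 + S) = √(-3544 + 508) = √(-3036) = 2*I*√759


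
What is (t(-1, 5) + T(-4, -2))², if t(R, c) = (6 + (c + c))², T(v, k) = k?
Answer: 64516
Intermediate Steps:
t(R, c) = (6 + 2*c)²
(t(-1, 5) + T(-4, -2))² = (4*(3 + 5)² - 2)² = (4*8² - 2)² = (4*64 - 2)² = (256 - 2)² = 254² = 64516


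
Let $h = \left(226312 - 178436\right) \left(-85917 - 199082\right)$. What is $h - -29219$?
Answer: $-13644582905$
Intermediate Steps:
$h = -13644612124$ ($h = 47876 \left(-284999\right) = -13644612124$)
$h - -29219 = -13644612124 - -29219 = -13644612124 + 29219 = -13644582905$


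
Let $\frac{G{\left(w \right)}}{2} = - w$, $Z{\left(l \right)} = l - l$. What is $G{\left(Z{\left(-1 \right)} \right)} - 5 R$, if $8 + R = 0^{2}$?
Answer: $40$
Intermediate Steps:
$Z{\left(l \right)} = 0$
$R = -8$ ($R = -8 + 0^{2} = -8 + 0 = -8$)
$G{\left(w \right)} = - 2 w$ ($G{\left(w \right)} = 2 \left(- w\right) = - 2 w$)
$G{\left(Z{\left(-1 \right)} \right)} - 5 R = \left(-2\right) 0 - -40 = 0 + 40 = 40$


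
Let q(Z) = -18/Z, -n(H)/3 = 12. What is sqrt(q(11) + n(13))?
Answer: 3*I*sqrt(506)/11 ≈ 6.1348*I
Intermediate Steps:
n(H) = -36 (n(H) = -3*12 = -36)
sqrt(q(11) + n(13)) = sqrt(-18/11 - 36) = sqrt(-414/11) = 3*I*sqrt(506)/11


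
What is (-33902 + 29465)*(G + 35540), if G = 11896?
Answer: -210473532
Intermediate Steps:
(-33902 + 29465)*(G + 35540) = (-33902 + 29465)*(11896 + 35540) = -4437*47436 = -210473532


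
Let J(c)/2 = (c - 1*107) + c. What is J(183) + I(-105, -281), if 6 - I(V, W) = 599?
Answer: -75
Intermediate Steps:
J(c) = -214 + 4*c (J(c) = 2*((c - 1*107) + c) = 2*((c - 107) + c) = 2*((-107 + c) + c) = 2*(-107 + 2*c) = -214 + 4*c)
I(V, W) = -593 (I(V, W) = 6 - 1*599 = 6 - 599 = -593)
J(183) + I(-105, -281) = (-214 + 4*183) - 593 = (-214 + 732) - 593 = 518 - 593 = -75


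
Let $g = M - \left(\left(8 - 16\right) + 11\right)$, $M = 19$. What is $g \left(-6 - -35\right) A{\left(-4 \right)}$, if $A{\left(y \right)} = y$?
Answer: $-1856$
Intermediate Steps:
$g = 16$ ($g = 19 - \left(\left(8 - 16\right) + 11\right) = 19 - \left(-8 + 11\right) = 19 - 3 = 16$)
$g \left(-6 - -35\right) A{\left(-4 \right)} = 16 \left(-6 - -35\right) \left(-4\right) = 16 \left(-6 + 35\right) \left(-4\right) = 16 \cdot 29 \left(-4\right) = 464 \left(-4\right) = -1856$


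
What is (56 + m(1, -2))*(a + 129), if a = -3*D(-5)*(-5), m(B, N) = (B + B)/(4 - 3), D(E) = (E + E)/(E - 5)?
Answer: 8352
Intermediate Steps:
D(E) = 2*E/(-5 + E) (D(E) = (2*E)/(-5 + E) = 2*E/(-5 + E))
m(B, N) = 2*B (m(B, N) = (2*B)/1 = (2*B)*1 = 2*B)
a = 15 (a = -6*(-5)/(-5 - 5)*(-5) = -6*(-5)/(-10)*(-5) = -6*(-5)*(-1)/10*(-5) = -3*1*(-5) = -3*(-5) = 15)
(56 + m(1, -2))*(a + 129) = (56 + 2*1)*(15 + 129) = (56 + 2)*144 = 58*144 = 8352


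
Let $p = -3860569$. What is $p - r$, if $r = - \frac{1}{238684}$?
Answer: $- \frac{921456051195}{238684} \approx -3.8606 \cdot 10^{6}$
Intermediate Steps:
$r = - \frac{1}{238684}$ ($r = \left(-1\right) \frac{1}{238684} = - \frac{1}{238684} \approx -4.1896 \cdot 10^{-6}$)
$p - r = -3860569 - - \frac{1}{238684} = -3860569 + \frac{1}{238684} = - \frac{921456051195}{238684}$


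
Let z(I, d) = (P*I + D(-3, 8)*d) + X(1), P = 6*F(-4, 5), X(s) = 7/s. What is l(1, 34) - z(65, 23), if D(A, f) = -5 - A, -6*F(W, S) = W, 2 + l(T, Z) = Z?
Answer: -189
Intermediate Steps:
l(T, Z) = -2 + Z
F(W, S) = -W/6
P = 4 (P = 6*(-⅙*(-4)) = 6*(⅔) = 4)
z(I, d) = 7 - 2*d + 4*I (z(I, d) = (4*I + (-5 - 1*(-3))*d) + 7/1 = (4*I + (-5 + 3)*d) + 7*1 = (4*I - 2*d) + 7 = (-2*d + 4*I) + 7 = 7 - 2*d + 4*I)
l(1, 34) - z(65, 23) = (-2 + 34) - (7 - 2*23 + 4*65) = 32 - (7 - 46 + 260) = 32 - 1*221 = 32 - 221 = -189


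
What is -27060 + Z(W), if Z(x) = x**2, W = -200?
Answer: 12940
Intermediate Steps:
-27060 + Z(W) = -27060 + (-200)**2 = -27060 + 40000 = 12940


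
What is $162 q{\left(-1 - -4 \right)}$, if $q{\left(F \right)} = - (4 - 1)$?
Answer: $-486$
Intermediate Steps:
$q{\left(F \right)} = -3$ ($q{\left(F \right)} = - (4 - 1) = \left(-1\right) 3 = -3$)
$162 q{\left(-1 - -4 \right)} = 162 \left(-3\right) = -486$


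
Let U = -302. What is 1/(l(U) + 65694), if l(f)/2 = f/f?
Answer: 1/65696 ≈ 1.5222e-5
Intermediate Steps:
l(f) = 2 (l(f) = 2*(f/f) = 2*1 = 2)
1/(l(U) + 65694) = 1/(2 + 65694) = 1/65696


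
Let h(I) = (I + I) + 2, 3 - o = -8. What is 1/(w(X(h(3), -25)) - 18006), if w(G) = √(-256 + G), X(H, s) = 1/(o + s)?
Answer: -84028/1513009363 - I*√50190/4539028089 ≈ -5.5537e-5 - 4.9357e-8*I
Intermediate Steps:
o = 11 (o = 3 - 1*(-8) = 3 + 8 = 11)
h(I) = 2 + 2*I (h(I) = 2*I + 2 = 2 + 2*I)
X(H, s) = 1/(11 + s)
1/(w(X(h(3), -25)) - 18006) = 1/(√(-256 + 1/(11 - 25)) - 18006) = 1/(√(-256 + 1/(-14)) - 18006) = 1/(√(-256 - 1/14) - 18006) = 1/(√(-3585/14) - 18006) = 1/(I*√50190/14 - 18006) = 1/(-18006 + I*√50190/14)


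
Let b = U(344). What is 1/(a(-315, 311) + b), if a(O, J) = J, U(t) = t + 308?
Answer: 1/963 ≈ 0.0010384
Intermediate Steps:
U(t) = 308 + t
b = 652 (b = 308 + 344 = 652)
1/(a(-315, 311) + b) = 1/(311 + 652) = 1/963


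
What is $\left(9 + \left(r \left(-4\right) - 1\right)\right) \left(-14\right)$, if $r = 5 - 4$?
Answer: $-56$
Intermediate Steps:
$r = 1$ ($r = 5 - 4 = 1$)
$\left(9 + \left(r \left(-4\right) - 1\right)\right) \left(-14\right) = \left(9 + \left(1 \left(-4\right) - 1\right)\right) \left(-14\right) = \left(9 - 5\right) \left(-14\right) = 4 \left(-14\right) = -56$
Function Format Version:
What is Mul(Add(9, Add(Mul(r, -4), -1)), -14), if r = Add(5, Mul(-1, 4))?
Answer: -56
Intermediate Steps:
r = 1 (r = Add(5, -4) = 1)
Mul(Add(9, Add(Mul(r, -4), -1)), -14) = Mul(Add(9, Add(Mul(1, -4), -1)), -14) = Mul(Add(9, Add(-4, -1)), -14) = Mul(Add(9, -5), -14) = Mul(4, -14) = -56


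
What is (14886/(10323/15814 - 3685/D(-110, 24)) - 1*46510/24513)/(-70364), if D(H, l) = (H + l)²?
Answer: -10669512368632003/7793793823744194 ≈ -1.3690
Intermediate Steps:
(14886/(10323/15814 - 3685/D(-110, 24)) - 1*46510/24513)/(-70364) = (14886/(10323/15814 - 3685/(-110 + 24)²) - 1*46510/24513)/(-70364) = (14886/(10323*(1/15814) - 3685/((-86)²)) - 46510*1/24513)*(-1/70364) = (14886/(10323/15814 - 3685/7396) - 46510/24513)*(-1/70364) = (14886/(9037159/58480172) - 46510/24513)*(-1/70364) = (14886*(58480172/9037159) - 46510/24513)*(-1/70364) = (870535840392/9037159 - 46510/24513)*(-1/70364) = (21339024737264006/221527878567)*(-1/70364) = -10669512368632003/7793793823744194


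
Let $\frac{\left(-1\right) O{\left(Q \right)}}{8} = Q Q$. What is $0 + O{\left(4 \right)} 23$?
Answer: $-2944$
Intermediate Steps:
$O{\left(Q \right)} = - 8 Q^{2}$ ($O{\left(Q \right)} = - 8 Q Q = - 8 Q^{2}$)
$0 + O{\left(4 \right)} 23 = 0 + - 8 \cdot 4^{2} \cdot 23 = 0 + \left(-8\right) 16 \cdot 23 = 0 - 2944 = -2944$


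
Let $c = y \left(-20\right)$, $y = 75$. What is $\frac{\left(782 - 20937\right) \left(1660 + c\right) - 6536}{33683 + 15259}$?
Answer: $- \frac{538556}{8157} \approx -66.024$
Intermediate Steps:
$c = -1500$ ($c = 75 \left(-20\right) = -1500$)
$\frac{\left(782 - 20937\right) \left(1660 + c\right) - 6536}{33683 + 15259} = \frac{\left(782 - 20937\right) \left(1660 - 1500\right) - 6536}{33683 + 15259} = \frac{\left(-20155\right) 160 - 6536}{48942} = \left(-3224800 - 6536\right) \frac{1}{48942} = \left(-3231336\right) \frac{1}{48942} = - \frac{538556}{8157}$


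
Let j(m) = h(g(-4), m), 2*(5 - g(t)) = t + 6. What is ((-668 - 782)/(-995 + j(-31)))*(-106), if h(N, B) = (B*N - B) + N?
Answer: -38425/271 ≈ -141.79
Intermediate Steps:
g(t) = 2 - t/2 (g(t) = 5 - (t + 6)/2 = 5 - (6 + t)/2 = 5 + (-3 - t/2) = 2 - t/2)
h(N, B) = N - B + B*N (h(N, B) = (-B + B*N) + N = N - B + B*N)
j(m) = 4 + 3*m (j(m) = (2 - 1/2*(-4)) - m + m*(2 - 1/2*(-4)) = (2 + 2) - m + m*(2 + 2) = 4 - m + m*4 = 4 - m + 4*m = 4 + 3*m)
((-668 - 782)/(-995 + j(-31)))*(-106) = ((-668 - 782)/(-995 + (4 + 3*(-31))))*(-106) = -1450/(-995 + (4 - 93))*(-106) = -1450/(-995 - 89)*(-106) = -1450/(-1084)*(-106) = -1450*(-1/1084)*(-106) = (725/542)*(-106) = -38425/271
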